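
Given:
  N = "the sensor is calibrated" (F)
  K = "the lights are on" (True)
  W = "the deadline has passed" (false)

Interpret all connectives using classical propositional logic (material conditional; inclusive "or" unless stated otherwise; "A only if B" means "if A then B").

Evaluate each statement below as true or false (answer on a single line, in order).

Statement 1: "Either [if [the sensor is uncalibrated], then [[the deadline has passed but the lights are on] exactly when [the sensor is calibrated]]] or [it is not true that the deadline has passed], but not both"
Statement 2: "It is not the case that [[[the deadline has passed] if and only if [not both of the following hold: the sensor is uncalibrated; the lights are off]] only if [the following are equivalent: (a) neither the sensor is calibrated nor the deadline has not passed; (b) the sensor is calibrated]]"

Statement 1 False / Statement 2 False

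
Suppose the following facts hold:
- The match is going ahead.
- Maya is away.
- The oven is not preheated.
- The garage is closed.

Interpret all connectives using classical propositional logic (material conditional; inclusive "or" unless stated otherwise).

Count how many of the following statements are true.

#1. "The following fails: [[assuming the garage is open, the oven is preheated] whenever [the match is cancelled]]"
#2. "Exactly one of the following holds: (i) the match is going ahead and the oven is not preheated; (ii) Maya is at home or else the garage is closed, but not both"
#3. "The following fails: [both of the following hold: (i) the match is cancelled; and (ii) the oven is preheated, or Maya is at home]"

Let P = "the match is cancelled" (False), S = "the garage is closed" (True), R = "the oven is preheated" (False), Q = "Maya is at home" (False).

#1: In symbols: not (P -> (not S -> R))

not S = not True = False
not S -> R = False -> False = True
P -> (not S -> R) = False -> True = True
not (P -> (not S -> R)) = not True = False
Hence #1 is false.

#2: In symbols: (not P and not R) xor (Q xor S)

not P = not False = True
not R = not False = True
not P and not R = True and True = True
Q xor S = False xor True = True
(not P and not R) xor (Q xor S) = True xor True = False
So #2 is false.

#3: Parsed as not (P and (R or Q))

R or Q = False or False = False
P and (R or Q) = False and False = False
not (P and (R or Q)) = not False = True
Hence #3 is true.

Count: 1.

1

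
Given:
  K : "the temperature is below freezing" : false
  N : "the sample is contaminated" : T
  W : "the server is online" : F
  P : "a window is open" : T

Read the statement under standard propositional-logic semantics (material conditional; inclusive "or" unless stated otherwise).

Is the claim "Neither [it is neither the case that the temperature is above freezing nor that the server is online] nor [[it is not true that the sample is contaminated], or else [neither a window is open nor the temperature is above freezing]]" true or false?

True.

In symbols: (~K nor W) nor (~N | (P nor ~K))

~K = ~F = T
~K nor W = T nor F = F
~N = ~T = F
~K = ~F = T
P nor ~K = T nor T = F
~N | (P nor ~K) = F | F = F
(~K nor W) nor (~N | (P nor ~K)) = F nor F = T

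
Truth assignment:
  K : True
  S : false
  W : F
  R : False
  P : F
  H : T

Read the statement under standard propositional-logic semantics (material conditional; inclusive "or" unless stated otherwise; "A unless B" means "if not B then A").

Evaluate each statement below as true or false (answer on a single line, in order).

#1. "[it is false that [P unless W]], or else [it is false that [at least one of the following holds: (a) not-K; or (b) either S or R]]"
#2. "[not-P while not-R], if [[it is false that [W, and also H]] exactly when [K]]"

#1 true; #2 true

#1: In symbols: not (P or W) or not (not K or (S or R))

P or W = False or False = False
not (P or W) = not False = True
not K = not True = False
S or R = False or False = False
not K or (S or R) = False or False = False
not (not K or (S or R)) = not False = True
not (P or W) or not (not K or (S or R)) = True or True = True
Thus #1 is true.

#2: Formalization: (not (W and H) iff K) -> (not P and not R)

W and H = False and True = False
not (W and H) = not False = True
not (W and H) iff K = True iff True = True
not P = not False = True
not R = not False = True
not P and not R = True and True = True
(not (W and H) iff K) -> (not P and not R) = True -> True = True
Hence #2 is true.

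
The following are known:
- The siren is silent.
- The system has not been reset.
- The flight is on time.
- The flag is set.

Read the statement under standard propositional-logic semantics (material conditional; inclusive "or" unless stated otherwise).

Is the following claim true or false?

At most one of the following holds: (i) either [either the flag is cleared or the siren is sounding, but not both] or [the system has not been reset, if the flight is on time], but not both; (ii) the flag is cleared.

Let S = "the flag is set" (T), P = "the siren is sounding" (F), R = "the flight is delayed" (F), Q = "the system has been reset" (F).
Formalization: ((¬S ⊕ P) ⊕ (¬R → ¬Q)) ↑ ¬S

¬S = ¬T = F
¬S ⊕ P = F ⊕ F = F
¬R = ¬F = T
¬Q = ¬F = T
¬R → ¬Q = T → T = T
(¬S ⊕ P) ⊕ (¬R → ¬Q) = F ⊕ T = T
¬S = ¬T = F
((¬S ⊕ P) ⊕ (¬R → ¬Q)) ↑ ¬S = T ↑ F = T

True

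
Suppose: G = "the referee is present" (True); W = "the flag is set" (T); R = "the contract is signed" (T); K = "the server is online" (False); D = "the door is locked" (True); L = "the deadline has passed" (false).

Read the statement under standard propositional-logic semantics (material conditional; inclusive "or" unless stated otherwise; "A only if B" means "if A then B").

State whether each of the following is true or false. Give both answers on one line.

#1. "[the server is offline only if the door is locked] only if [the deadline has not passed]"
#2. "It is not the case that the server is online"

#1: In symbols: (¬K → D) → ¬L

¬K = ¬F = T
¬K → D = T → T = T
¬L = ¬F = T
(¬K → D) → ¬L = T → T = T
Hence #1 is true.

#2: This is ¬K.

¬K = ¬F = T
Thus #2 is true.

#1 T / #2 T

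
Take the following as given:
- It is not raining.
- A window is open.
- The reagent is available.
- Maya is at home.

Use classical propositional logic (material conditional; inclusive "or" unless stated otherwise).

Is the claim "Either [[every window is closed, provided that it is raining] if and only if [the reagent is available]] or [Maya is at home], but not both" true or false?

Let P = "it is raining" (F), Q = "a window is open" (T), R = "the reagent is available" (T), S = "Maya is at home" (T).
Formalization: ((P → ¬Q) ↔ R) ⊕ S

¬Q = ¬T = F
P → ¬Q = F → F = T
(P → ¬Q) ↔ R = T ↔ T = T
((P → ¬Q) ↔ R) ⊕ S = T ⊕ T = F

The statement is false.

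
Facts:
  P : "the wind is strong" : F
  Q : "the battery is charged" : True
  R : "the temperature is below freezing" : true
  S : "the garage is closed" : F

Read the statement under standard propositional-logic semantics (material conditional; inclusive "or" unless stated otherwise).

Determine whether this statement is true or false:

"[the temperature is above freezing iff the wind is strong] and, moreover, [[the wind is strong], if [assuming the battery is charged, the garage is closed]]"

This is (not R iff P) and ((Q -> S) -> P).

not R = not True = False
not R iff P = False iff False = True
Q -> S = True -> False = False
(Q -> S) -> P = False -> False = True
(not R iff P) and ((Q -> S) -> P) = True and True = True

True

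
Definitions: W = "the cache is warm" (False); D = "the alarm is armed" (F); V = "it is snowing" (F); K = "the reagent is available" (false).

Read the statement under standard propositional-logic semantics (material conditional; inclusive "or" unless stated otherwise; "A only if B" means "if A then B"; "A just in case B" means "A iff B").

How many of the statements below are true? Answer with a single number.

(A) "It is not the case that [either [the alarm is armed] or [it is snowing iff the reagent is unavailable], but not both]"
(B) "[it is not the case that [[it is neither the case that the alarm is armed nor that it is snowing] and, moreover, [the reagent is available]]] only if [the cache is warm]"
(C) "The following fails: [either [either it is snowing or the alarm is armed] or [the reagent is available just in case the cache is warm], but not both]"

1

(A): Parsed as ~(D xor (V <-> ~K))

~K = ~F = T
V <-> ~K = F <-> T = F
D xor (V <-> ~K) = F xor F = F
~(D xor (V <-> ~K)) = ~F = T
Thus (A) is true.

(B): This is ~((D nor V) & K) -> W.

D nor V = F nor F = T
(D nor V) & K = T & F = F
~((D nor V) & K) = ~F = T
~((D nor V) & K) -> W = T -> F = F
Thus (B) is false.

(C): Formalization: ~((V | D) xor (K <-> W))

V | D = F | F = F
K <-> W = F <-> F = T
(V | D) xor (K <-> W) = F xor T = T
~((V | D) xor (K <-> W)) = ~T = F
Hence (C) is false.

True statements: 1 ((A)).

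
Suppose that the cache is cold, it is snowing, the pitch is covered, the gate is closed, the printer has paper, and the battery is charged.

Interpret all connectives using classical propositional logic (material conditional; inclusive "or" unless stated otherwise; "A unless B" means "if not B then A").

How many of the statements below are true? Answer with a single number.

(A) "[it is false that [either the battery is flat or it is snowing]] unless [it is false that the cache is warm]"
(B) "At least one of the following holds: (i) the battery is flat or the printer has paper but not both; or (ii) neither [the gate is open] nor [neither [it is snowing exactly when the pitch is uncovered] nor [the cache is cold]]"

2

Let V = "the battery is charged" (T), Q = "it is snowing" (T), P = "the cache is warm" (F), U = "the printer has paper" (T), S = "the gate is open" (F), R = "the pitch is covered" (T).

(A): In symbols: ¬(¬V ∨ Q) ∨ ¬P

¬V = ¬T = F
¬V ∨ Q = F ∨ T = T
¬(¬V ∨ Q) = ¬T = F
¬P = ¬F = T
¬(¬V ∨ Q) ∨ ¬P = F ∨ T = T
Thus (A) is true.

(B): In symbols: (¬V ⊕ U) ∨ (S ↓ ((Q ↔ ¬R) ↓ ¬P))

¬V = ¬T = F
¬V ⊕ U = F ⊕ T = T
¬R = ¬T = F
Q ↔ ¬R = T ↔ F = F
¬P = ¬F = T
(Q ↔ ¬R) ↓ ¬P = F ↓ T = F
S ↓ ((Q ↔ ¬R) ↓ ¬P) = F ↓ F = T
(¬V ⊕ U) ∨ (S ↓ ((Q ↔ ¬R) ↓ ¬P)) = T ∨ T = T
Hence (B) is true.

Count: 2.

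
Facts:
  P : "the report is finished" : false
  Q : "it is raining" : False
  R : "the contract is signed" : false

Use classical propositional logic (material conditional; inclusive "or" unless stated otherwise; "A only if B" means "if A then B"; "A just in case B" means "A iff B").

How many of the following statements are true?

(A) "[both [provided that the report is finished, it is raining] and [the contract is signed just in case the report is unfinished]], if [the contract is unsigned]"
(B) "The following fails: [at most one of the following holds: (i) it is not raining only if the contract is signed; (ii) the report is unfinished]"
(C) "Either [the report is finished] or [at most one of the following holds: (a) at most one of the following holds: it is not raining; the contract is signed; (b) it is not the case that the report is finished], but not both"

0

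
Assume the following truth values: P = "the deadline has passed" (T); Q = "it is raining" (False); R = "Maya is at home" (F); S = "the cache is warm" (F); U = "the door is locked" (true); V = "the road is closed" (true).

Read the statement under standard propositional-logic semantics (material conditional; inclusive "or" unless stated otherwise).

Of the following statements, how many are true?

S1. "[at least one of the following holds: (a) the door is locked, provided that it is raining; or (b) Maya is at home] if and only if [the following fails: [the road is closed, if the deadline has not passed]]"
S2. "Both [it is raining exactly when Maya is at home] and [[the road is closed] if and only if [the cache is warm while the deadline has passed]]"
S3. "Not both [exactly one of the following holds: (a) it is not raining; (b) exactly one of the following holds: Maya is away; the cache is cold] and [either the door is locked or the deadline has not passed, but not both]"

0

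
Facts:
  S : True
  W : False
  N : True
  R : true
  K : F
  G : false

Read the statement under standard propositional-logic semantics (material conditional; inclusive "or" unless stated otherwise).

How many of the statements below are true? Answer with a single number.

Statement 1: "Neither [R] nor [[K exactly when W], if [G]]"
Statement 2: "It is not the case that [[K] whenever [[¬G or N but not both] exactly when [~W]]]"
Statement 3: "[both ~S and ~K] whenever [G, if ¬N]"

Statement 1: Formalization: R ↓ (G → (K ↔ W))

K ↔ W = F ↔ F = T
G → (K ↔ W) = F → T = T
R ↓ (G → (K ↔ W)) = T ↓ T = F
So Statement 1 is false.

Statement 2: In symbols: ¬(((¬G ⊕ N) ↔ ¬W) → K)

¬G = ¬F = T
¬G ⊕ N = T ⊕ T = F
¬W = ¬F = T
(¬G ⊕ N) ↔ ¬W = F ↔ T = F
((¬G ⊕ N) ↔ ¬W) → K = F → F = T
¬(((¬G ⊕ N) ↔ ¬W) → K) = ¬T = F
Hence Statement 2 is false.

Statement 3: This is (¬N → G) → (¬S ∧ ¬K).

¬N = ¬T = F
¬N → G = F → F = T
¬S = ¬T = F
¬K = ¬F = T
¬S ∧ ¬K = F ∧ T = F
(¬N → G) → (¬S ∧ ¬K) = T → F = F
Hence Statement 3 is false.

Count: 0.

0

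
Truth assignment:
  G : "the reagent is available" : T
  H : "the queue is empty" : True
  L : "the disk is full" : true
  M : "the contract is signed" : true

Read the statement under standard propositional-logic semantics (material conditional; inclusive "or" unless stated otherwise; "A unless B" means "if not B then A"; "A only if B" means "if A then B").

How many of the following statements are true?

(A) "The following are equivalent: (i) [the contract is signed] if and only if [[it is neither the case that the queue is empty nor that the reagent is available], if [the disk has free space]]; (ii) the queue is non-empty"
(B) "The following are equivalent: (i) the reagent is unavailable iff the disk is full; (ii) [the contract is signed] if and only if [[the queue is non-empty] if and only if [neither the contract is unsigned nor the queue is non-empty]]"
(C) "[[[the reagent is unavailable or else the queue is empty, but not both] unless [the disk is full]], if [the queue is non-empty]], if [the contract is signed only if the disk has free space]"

(A): Formalization: (M ↔ (¬L → (H ↓ G))) ↔ ¬H

¬L = ¬T = F
H ↓ G = T ↓ T = F
¬L → (H ↓ G) = F → F = T
M ↔ (¬L → (H ↓ G)) = T ↔ T = T
¬H = ¬T = F
(M ↔ (¬L → (H ↓ G))) ↔ ¬H = T ↔ F = F
Thus (A) is false.

(B): Formalization: (¬G ↔ L) ↔ (M ↔ (¬H ↔ (¬M ↓ ¬H)))

¬G = ¬T = F
¬G ↔ L = F ↔ T = F
¬H = ¬T = F
¬M = ¬T = F
¬H = ¬T = F
¬M ↓ ¬H = F ↓ F = T
¬H ↔ (¬M ↓ ¬H) = F ↔ T = F
M ↔ (¬H ↔ (¬M ↓ ¬H)) = T ↔ F = F
(¬G ↔ L) ↔ (M ↔ (¬H ↔ (¬M ↓ ¬H))) = F ↔ F = T
Thus (B) is true.

(C): This is (M → ¬L) → (¬H → ((¬G ⊕ H) ∨ L)).

¬L = ¬T = F
M → ¬L = T → F = F
¬H = ¬T = F
¬G = ¬T = F
¬G ⊕ H = F ⊕ T = T
(¬G ⊕ H) ∨ L = T ∨ T = T
¬H → ((¬G ⊕ H) ∨ L) = F → T = T
(M → ¬L) → (¬H → ((¬G ⊕ H) ∨ L)) = F → T = T
Thus (C) is true.

2 of the 3 statements are true ((B), (C)).

2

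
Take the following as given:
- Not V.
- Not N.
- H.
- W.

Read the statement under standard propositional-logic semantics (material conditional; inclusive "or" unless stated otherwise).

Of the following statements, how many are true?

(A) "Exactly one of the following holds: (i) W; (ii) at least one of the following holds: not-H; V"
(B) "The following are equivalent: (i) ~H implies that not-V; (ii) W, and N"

1

(A): Parsed as W ⊕ (¬H ∨ V)

¬H = ¬T = F
¬H ∨ V = F ∨ F = F
W ⊕ (¬H ∨ V) = T ⊕ F = T
Thus (A) is true.

(B): Formalization: (¬H → ¬V) ↔ (W ∧ N)

¬H = ¬T = F
¬V = ¬F = T
¬H → ¬V = F → T = T
W ∧ N = T ∧ F = F
(¬H → ¬V) ↔ (W ∧ N) = T ↔ F = F
Hence (B) is false.

True statements: 1 ((A)).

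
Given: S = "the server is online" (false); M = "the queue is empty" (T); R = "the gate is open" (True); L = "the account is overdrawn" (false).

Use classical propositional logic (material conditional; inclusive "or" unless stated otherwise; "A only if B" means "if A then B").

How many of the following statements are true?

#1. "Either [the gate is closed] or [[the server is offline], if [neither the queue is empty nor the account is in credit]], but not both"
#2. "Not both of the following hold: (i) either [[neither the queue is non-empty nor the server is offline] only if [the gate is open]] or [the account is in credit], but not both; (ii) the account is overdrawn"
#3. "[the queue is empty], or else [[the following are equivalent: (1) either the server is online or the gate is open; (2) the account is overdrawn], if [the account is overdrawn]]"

#1: This is ~R xor ((M nor ~L) -> ~S).

~R = ~T = F
~L = ~F = T
M nor ~L = T nor T = F
~S = ~F = T
(M nor ~L) -> ~S = F -> T = T
~R xor ((M nor ~L) -> ~S) = F xor T = T
Thus #1 is true.

#2: Formalization: (((~M nor ~S) -> R) xor ~L) nand L

~M = ~T = F
~S = ~F = T
~M nor ~S = F nor T = F
(~M nor ~S) -> R = F -> T = T
~L = ~F = T
((~M nor ~S) -> R) xor ~L = T xor T = F
(((~M nor ~S) -> R) xor ~L) nand L = F nand F = T
Hence #2 is true.

#3: Parsed as M | (L -> ((S | R) <-> L))

S | R = F | T = T
(S | R) <-> L = T <-> F = F
L -> ((S | R) <-> L) = F -> F = T
M | (L -> ((S | R) <-> L)) = T | T = T
Hence #3 is true.

3 of the 3 statements are true.

3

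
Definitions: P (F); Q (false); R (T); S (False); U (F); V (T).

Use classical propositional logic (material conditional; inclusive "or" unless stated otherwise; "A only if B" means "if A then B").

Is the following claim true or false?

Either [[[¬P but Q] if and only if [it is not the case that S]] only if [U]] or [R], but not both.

This is (((not P and Q) iff not S) -> U) xor R.

not P = not False = True
not P and Q = True and False = False
not S = not False = True
(not P and Q) iff not S = False iff True = False
((not P and Q) iff not S) -> U = False -> False = True
(((not P and Q) iff not S) -> U) xor R = True xor True = False

False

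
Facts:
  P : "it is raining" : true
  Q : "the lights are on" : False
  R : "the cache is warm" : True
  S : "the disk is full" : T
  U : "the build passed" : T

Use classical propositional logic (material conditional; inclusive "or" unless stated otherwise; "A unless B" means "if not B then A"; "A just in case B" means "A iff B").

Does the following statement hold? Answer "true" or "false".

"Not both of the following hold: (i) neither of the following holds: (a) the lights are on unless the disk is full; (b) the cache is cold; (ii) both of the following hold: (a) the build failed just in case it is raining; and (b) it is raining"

Values: Q=F, S=T, R=T, U=T, P=T.
This is ((Q | S) nor ~R) nand ((~U <-> P) & P).

Q | S = F | T = T
~R = ~T = F
(Q | S) nor ~R = T nor F = F
~U = ~T = F
~U <-> P = F <-> T = F
(~U <-> P) & P = F & T = F
((Q | S) nor ~R) nand ((~U <-> P) & P) = F nand F = T

The statement is true.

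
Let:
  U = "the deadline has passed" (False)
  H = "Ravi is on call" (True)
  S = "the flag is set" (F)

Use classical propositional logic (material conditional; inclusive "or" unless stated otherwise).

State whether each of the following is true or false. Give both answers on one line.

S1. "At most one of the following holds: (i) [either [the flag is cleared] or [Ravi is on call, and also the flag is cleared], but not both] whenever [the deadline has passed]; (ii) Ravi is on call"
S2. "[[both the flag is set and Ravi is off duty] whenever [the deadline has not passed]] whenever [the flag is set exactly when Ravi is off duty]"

S1 False; S2 False

S1: In symbols: (U → (¬S ⊕ (H ∧ ¬S))) ↑ H

¬S = ¬F = T
¬S = ¬F = T
H ∧ ¬S = T ∧ T = T
¬S ⊕ (H ∧ ¬S) = T ⊕ T = F
U → (¬S ⊕ (H ∧ ¬S)) = F → F = T
(U → (¬S ⊕ (H ∧ ¬S))) ↑ H = T ↑ T = F
Thus S1 is false.

S2: Formalization: (S ↔ ¬H) → (¬U → (S ∧ ¬H))

¬H = ¬T = F
S ↔ ¬H = F ↔ F = T
¬U = ¬F = T
¬H = ¬T = F
S ∧ ¬H = F ∧ F = F
¬U → (S ∧ ¬H) = T → F = F
(S ↔ ¬H) → (¬U → (S ∧ ¬H)) = T → F = F
Thus S2 is false.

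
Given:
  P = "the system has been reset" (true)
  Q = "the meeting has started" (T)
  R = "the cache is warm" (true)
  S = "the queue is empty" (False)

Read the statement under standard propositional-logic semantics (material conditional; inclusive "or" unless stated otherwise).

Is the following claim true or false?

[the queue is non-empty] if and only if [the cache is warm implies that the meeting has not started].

Values: S=F, R=T, Q=T.
This is ¬S ↔ (R → ¬Q).

¬S = ¬F = T
¬Q = ¬T = F
R → ¬Q = T → F = F
¬S ↔ (R → ¬Q) = T ↔ F = F

False.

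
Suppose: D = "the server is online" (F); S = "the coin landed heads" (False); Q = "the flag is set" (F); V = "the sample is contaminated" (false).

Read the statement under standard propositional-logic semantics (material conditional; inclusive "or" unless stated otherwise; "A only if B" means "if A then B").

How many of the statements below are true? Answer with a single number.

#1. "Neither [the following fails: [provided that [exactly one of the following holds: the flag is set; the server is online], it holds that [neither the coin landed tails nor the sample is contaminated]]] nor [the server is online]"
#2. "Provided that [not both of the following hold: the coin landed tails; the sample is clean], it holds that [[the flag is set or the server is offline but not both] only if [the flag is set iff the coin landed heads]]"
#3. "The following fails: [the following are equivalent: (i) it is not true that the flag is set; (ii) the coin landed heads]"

3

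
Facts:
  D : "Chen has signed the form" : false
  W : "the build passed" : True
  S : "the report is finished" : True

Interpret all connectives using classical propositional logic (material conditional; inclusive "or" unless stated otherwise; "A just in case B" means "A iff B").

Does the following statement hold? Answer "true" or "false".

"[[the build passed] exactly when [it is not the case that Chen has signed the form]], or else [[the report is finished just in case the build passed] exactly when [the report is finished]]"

The statement is true.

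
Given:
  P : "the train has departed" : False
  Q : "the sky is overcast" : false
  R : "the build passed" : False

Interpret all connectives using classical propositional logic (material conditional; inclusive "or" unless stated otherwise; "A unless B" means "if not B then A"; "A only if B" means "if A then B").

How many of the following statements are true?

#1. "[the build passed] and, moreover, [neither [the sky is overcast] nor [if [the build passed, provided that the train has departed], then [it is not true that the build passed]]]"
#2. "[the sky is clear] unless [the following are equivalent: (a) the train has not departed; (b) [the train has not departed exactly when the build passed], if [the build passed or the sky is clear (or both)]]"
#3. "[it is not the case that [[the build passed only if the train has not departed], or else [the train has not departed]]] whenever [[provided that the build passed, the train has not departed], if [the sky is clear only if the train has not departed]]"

#1: Parsed as R ∧ (Q ↓ ((P → R) → ¬R))

P → R = F → F = T
¬R = ¬F = T
(P → R) → ¬R = T → T = T
Q ↓ ((P → R) → ¬R) = F ↓ T = F
R ∧ (Q ↓ ((P → R) → ¬R)) = F ∧ F = F
So #1 is false.

#2: Formalization: ¬Q ∨ (¬P ↔ ((R ∨ ¬Q) → (¬P ↔ R)))

¬Q = ¬F = T
¬P = ¬F = T
¬Q = ¬F = T
R ∨ ¬Q = F ∨ T = T
¬P = ¬F = T
¬P ↔ R = T ↔ F = F
(R ∨ ¬Q) → (¬P ↔ R) = T → F = F
¬P ↔ ((R ∨ ¬Q) → (¬P ↔ R)) = T ↔ F = F
¬Q ∨ (¬P ↔ ((R ∨ ¬Q) → (¬P ↔ R))) = T ∨ F = T
Thus #2 is true.

#3: Formalization: ((¬Q → ¬P) → (R → ¬P)) → ¬((R → ¬P) ∨ ¬P)

¬Q = ¬F = T
¬P = ¬F = T
¬Q → ¬P = T → T = T
¬P = ¬F = T
R → ¬P = F → T = T
(¬Q → ¬P) → (R → ¬P) = T → T = T
¬P = ¬F = T
R → ¬P = F → T = T
¬P = ¬F = T
(R → ¬P) ∨ ¬P = T ∨ T = T
¬((R → ¬P) ∨ ¬P) = ¬T = F
((¬Q → ¬P) → (R → ¬P)) → ¬((R → ¬P) ∨ ¬P) = T → F = F
So #3 is false.

Count: 1.

1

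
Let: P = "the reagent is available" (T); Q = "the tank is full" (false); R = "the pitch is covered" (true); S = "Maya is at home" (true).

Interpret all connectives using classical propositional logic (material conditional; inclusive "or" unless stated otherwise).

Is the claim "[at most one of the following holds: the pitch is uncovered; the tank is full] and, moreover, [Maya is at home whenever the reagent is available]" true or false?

True.

In symbols: (¬R ↑ Q) ∧ (P → S)

¬R = ¬T = F
¬R ↑ Q = F ↑ F = T
P → S = T → T = T
(¬R ↑ Q) ∧ (P → S) = T ∧ T = T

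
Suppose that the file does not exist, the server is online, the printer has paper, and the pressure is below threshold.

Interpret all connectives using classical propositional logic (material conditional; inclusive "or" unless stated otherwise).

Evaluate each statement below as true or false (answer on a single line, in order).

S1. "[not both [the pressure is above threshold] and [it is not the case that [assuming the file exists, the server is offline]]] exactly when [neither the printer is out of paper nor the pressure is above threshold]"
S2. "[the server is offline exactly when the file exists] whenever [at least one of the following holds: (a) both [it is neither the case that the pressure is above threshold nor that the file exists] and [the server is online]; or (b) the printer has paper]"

S1 True / S2 True

Let S = "the pressure is above threshold" (F), Q = "the file exists" (F), H = "the server is online" (T), V = "the printer has paper" (T).

S1: This is (S ↑ ¬(Q → ¬H)) ↔ (¬V ↓ S).

¬H = ¬T = F
Q → ¬H = F → F = T
¬(Q → ¬H) = ¬T = F
S ↑ ¬(Q → ¬H) = F ↑ F = T
¬V = ¬T = F
¬V ↓ S = F ↓ F = T
(S ↑ ¬(Q → ¬H)) ↔ (¬V ↓ S) = T ↔ T = T
So S1 is true.

S2: Formalization: (((S ↓ Q) ∧ H) ∨ V) → (¬H ↔ Q)

S ↓ Q = F ↓ F = T
(S ↓ Q) ∧ H = T ∧ T = T
((S ↓ Q) ∧ H) ∨ V = T ∨ T = T
¬H = ¬T = F
¬H ↔ Q = F ↔ F = T
(((S ↓ Q) ∧ H) ∨ V) → (¬H ↔ Q) = T → T = T
So S2 is true.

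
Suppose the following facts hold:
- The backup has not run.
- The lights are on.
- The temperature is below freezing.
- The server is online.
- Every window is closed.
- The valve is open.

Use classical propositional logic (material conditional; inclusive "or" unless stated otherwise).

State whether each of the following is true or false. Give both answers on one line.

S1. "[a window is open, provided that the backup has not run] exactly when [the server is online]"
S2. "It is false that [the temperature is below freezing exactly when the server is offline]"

S1 False; S2 True

Let P = "the backup has run" (F), U = "a window is open" (F), S = "the server is online" (T), R = "the temperature is below freezing" (T).

S1: Parsed as (¬P → U) ↔ S

¬P = ¬F = T
¬P → U = T → F = F
(¬P → U) ↔ S = F ↔ T = F
So S1 is false.

S2: Formalization: ¬(R ↔ ¬S)

¬S = ¬T = F
R ↔ ¬S = T ↔ F = F
¬(R ↔ ¬S) = ¬F = T
Hence S2 is true.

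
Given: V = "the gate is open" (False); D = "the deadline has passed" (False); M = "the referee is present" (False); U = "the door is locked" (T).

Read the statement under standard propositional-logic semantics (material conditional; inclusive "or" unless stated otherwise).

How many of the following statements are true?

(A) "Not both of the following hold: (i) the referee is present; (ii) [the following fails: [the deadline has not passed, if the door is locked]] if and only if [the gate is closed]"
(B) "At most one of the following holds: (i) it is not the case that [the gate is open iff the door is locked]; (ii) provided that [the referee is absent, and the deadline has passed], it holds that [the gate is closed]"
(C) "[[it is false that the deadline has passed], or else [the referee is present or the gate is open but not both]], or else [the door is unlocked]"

2

(A): This is M nand (not (U -> not D) iff not V).

not D = not False = True
U -> not D = True -> True = True
not (U -> not D) = not True = False
not V = not False = True
not (U -> not D) iff not V = False iff True = False
M nand (not (U -> not D) iff not V) = False nand False = True
Thus (A) is true.

(B): Parsed as not (V iff U) nand ((not M and D) -> not V)

V iff U = False iff True = False
not (V iff U) = not False = True
not M = not False = True
not M and D = True and False = False
not V = not False = True
(not M and D) -> not V = False -> True = True
not (V iff U) nand ((not M and D) -> not V) = True nand True = False
So (B) is false.

(C): Parsed as (not D or (M xor V)) or not U

not D = not False = True
M xor V = False xor False = False
not D or (M xor V) = True or False = True
not U = not True = False
(not D or (M xor V)) or not U = True or False = True
Hence (C) is true.

2 of the 3 statements are true.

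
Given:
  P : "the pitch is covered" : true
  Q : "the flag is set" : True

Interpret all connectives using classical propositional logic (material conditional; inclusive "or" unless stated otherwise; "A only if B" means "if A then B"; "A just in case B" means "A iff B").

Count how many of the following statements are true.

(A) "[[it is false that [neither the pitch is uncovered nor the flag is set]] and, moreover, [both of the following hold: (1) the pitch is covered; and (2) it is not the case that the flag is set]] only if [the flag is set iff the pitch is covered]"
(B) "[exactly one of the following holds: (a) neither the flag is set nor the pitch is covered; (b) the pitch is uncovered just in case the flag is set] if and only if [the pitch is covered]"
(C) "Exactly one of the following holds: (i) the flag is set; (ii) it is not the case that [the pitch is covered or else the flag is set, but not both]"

1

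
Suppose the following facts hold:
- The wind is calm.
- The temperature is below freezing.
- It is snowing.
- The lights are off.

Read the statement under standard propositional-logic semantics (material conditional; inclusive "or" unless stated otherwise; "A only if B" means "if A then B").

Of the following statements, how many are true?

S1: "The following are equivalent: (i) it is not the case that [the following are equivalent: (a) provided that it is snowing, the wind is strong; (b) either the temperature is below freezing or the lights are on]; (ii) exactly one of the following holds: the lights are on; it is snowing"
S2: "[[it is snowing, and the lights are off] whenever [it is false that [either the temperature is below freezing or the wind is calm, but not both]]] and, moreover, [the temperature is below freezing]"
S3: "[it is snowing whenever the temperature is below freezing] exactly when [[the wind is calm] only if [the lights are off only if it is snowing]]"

Let R = "it is snowing" (T), P = "the wind is strong" (F), Q = "the temperature is below freezing" (T), S = "the lights are on" (F).

S1: This is ¬((R → P) ↔ (Q ∨ S)) ↔ (S ⊕ R).

R → P = T → F = F
Q ∨ S = T ∨ F = T
(R → P) ↔ (Q ∨ S) = F ↔ T = F
¬((R → P) ↔ (Q ∨ S)) = ¬F = T
S ⊕ R = F ⊕ T = T
¬((R → P) ↔ (Q ∨ S)) ↔ (S ⊕ R) = T ↔ T = T
Thus S1 is true.

S2: Parsed as (¬(Q ⊕ ¬P) → (R ∧ ¬S)) ∧ Q

¬P = ¬F = T
Q ⊕ ¬P = T ⊕ T = F
¬(Q ⊕ ¬P) = ¬F = T
¬S = ¬F = T
R ∧ ¬S = T ∧ T = T
¬(Q ⊕ ¬P) → (R ∧ ¬S) = T → T = T
(¬(Q ⊕ ¬P) → (R ∧ ¬S)) ∧ Q = T ∧ T = T
So S2 is true.

S3: This is (Q → R) ↔ (¬P → (¬S → R)).

Q → R = T → T = T
¬P = ¬F = T
¬S = ¬F = T
¬S → R = T → T = T
¬P → (¬S → R) = T → T = T
(Q → R) ↔ (¬P → (¬S → R)) = T ↔ T = T
Thus S3 is true.

3 of the 3 statements are true (S1, S2, S3).

3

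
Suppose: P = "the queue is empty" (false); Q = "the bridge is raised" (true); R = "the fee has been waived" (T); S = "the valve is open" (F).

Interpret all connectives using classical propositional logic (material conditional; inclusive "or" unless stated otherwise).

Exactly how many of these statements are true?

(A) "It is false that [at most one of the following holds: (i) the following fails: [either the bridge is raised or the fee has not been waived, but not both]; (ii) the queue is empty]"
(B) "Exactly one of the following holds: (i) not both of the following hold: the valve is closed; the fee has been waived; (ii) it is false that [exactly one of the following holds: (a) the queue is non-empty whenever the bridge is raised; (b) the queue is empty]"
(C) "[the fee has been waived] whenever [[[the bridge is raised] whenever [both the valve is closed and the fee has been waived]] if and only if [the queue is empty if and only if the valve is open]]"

(A): Formalization: ~(~(Q xor ~R) nand P)

~R = ~T = F
Q xor ~R = T xor F = T
~(Q xor ~R) = ~T = F
~(Q xor ~R) nand P = F nand F = T
~(~(Q xor ~R) nand P) = ~T = F
Hence (A) is false.

(B): This is (~S nand R) xor ~((Q -> ~P) xor P).

~S = ~F = T
~S nand R = T nand T = F
~P = ~F = T
Q -> ~P = T -> T = T
(Q -> ~P) xor P = T xor F = T
~((Q -> ~P) xor P) = ~T = F
(~S nand R) xor ~((Q -> ~P) xor P) = F xor F = F
Hence (B) is false.

(C): This is (((~S & R) -> Q) <-> (P <-> S)) -> R.

~S = ~F = T
~S & R = T & T = T
(~S & R) -> Q = T -> T = T
P <-> S = F <-> F = T
((~S & R) -> Q) <-> (P <-> S) = T <-> T = T
(((~S & R) -> Q) <-> (P <-> S)) -> R = T -> T = T
Thus (C) is true.

True statements: 1 ((C)).

1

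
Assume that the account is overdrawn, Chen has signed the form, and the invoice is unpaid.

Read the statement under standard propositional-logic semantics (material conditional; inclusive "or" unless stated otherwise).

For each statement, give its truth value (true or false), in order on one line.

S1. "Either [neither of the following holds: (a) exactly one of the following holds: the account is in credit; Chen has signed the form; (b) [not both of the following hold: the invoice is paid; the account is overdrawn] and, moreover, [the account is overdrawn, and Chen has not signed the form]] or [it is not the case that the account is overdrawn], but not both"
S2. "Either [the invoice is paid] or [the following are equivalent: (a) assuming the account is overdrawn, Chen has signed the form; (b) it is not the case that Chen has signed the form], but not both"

S1 F / S2 F

Let U = "the account is overdrawn" (True), G = "Chen has signed the form" (True), D = "the invoice is paid" (False).

S1: This is ((not U xor G) nor ((D nand U) and (U and not G))) xor not U.

not U = not True = False
not U xor G = False xor True = True
D nand U = False nand True = True
not G = not True = False
U and not G = True and False = False
(D nand U) and (U and not G) = True and False = False
(not U xor G) nor ((D nand U) and (U and not G)) = True nor False = False
not U = not True = False
((not U xor G) nor ((D nand U) and (U and not G))) xor not U = False xor False = False
Hence S1 is false.

S2: Formalization: D xor ((U -> G) iff not G)

U -> G = True -> True = True
not G = not True = False
(U -> G) iff not G = True iff False = False
D xor ((U -> G) iff not G) = False xor False = False
Hence S2 is false.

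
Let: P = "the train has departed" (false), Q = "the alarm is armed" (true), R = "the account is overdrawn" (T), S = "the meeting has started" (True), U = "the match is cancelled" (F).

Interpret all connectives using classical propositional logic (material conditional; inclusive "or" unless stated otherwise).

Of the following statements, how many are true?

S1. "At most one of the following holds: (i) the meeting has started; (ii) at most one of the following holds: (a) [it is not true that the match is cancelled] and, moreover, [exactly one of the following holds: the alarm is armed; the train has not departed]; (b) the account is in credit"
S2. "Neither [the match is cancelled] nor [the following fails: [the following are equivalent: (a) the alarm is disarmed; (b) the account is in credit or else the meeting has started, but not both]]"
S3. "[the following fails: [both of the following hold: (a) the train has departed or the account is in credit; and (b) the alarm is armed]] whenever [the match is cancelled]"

S1: This is S nand ((not U and (Q xor not P)) nand not R).

not U = not False = True
not P = not False = True
Q xor not P = True xor True = False
not U and (Q xor not P) = True and False = False
not R = not True = False
(not U and (Q xor not P)) nand not R = False nand False = True
S nand ((not U and (Q xor not P)) nand not R) = True nand True = False
Hence S1 is false.

S2: Formalization: U nor not (not Q iff (not R xor S))

not Q = not True = False
not R = not True = False
not R xor S = False xor True = True
not Q iff (not R xor S) = False iff True = False
not (not Q iff (not R xor S)) = not False = True
U nor not (not Q iff (not R xor S)) = False nor True = False
So S2 is false.

S3: Parsed as U -> not ((P or not R) and Q)

not R = not True = False
P or not R = False or False = False
(P or not R) and Q = False and True = False
not ((P or not R) and Q) = not False = True
U -> not ((P or not R) and Q) = False -> True = True
Hence S3 is true.

1 of the 3 statements is true.

1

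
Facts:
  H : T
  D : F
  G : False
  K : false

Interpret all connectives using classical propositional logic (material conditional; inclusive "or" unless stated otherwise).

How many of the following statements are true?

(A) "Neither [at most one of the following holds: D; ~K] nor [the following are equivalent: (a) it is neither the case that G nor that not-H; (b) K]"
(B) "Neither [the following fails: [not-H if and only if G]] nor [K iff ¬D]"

(A): This is (D nand not K) nor ((G nor not H) iff K).

not K = not False = True
D nand not K = False nand True = True
not H = not True = False
G nor not H = False nor False = True
(G nor not H) iff K = True iff False = False
(D nand not K) nor ((G nor not H) iff K) = True nor False = False
So (A) is false.

(B): In symbols: not (not H iff G) nor (K iff not D)

not H = not True = False
not H iff G = False iff False = True
not (not H iff G) = not True = False
not D = not False = True
K iff not D = False iff True = False
not (not H iff G) nor (K iff not D) = False nor False = True
Hence (B) is true.

1 of the 2 statements is true.

1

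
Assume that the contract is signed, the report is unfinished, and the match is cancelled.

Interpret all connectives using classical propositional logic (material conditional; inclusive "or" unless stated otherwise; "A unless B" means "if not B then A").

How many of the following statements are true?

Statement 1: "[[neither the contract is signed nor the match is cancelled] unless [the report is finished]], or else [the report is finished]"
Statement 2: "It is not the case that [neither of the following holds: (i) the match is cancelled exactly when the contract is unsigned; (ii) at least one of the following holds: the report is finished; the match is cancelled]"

Let K = "the contract is signed" (True), M = "the match is cancelled" (True), G = "the report is finished" (False).

Statement 1: Parsed as ((K nor M) or G) or G

K nor M = True nor True = False
(K nor M) or G = False or False = False
((K nor M) or G) or G = False or False = False
So Statement 1 is false.

Statement 2: In symbols: not ((M iff not K) nor (G or M))

not K = not True = False
M iff not K = True iff False = False
G or M = False or True = True
(M iff not K) nor (G or M) = False nor True = False
not ((M iff not K) nor (G or M)) = not False = True
Thus Statement 2 is true.

1 of the 2 statements is true (Statement 2).

1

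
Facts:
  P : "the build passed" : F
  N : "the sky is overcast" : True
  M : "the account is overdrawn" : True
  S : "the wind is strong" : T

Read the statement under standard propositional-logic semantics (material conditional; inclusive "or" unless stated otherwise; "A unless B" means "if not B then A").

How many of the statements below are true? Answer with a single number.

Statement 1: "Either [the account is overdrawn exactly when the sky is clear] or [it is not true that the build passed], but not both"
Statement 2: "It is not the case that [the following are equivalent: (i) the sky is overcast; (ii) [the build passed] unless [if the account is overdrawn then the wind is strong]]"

1

Statement 1: Parsed as (M ↔ ¬N) ⊕ ¬P

¬N = ¬T = F
M ↔ ¬N = T ↔ F = F
¬P = ¬F = T
(M ↔ ¬N) ⊕ ¬P = F ⊕ T = T
Thus Statement 1 is true.

Statement 2: Parsed as ¬(N ↔ (P ∨ (M → S)))

M → S = T → T = T
P ∨ (M → S) = F ∨ T = T
N ↔ (P ∨ (M → S)) = T ↔ T = T
¬(N ↔ (P ∨ (M → S))) = ¬T = F
So Statement 2 is false.

1 of the 2 statements is true (Statement 1).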